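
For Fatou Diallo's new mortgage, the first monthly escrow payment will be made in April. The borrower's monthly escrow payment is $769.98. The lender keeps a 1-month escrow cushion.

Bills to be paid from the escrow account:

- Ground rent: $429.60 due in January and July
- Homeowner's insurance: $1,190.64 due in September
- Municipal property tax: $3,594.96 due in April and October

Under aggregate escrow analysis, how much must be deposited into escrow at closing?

$4,190.28

Cushion = 1 × $769.98 = $769.98
Trial balance (start $0, +$769.98 each month, − disbursements):
  Apr: +$769.98 − $3,594.96 → -$2,824.98
  May: +$769.98 → -$2,055.00
  Jun: +$769.98 → -$1,285.02
  Jul: +$769.98 − $429.60 → -$944.64
  Aug: +$769.98 → -$174.66
  Sep: +$769.98 − $1,190.64 → -$595.32
  Oct: +$769.98 − $3,594.96 → -$3,420.30
  Nov: +$769.98 → -$2,650.32
  Dec: +$769.98 → -$1,880.34
  Jan: +$769.98 − $429.60 → -$1,539.96
  Feb: +$769.98 → -$769.98
  Mar: +$769.98 → $0.00
Lowest trial balance = -$3,420.30 (Oct)
Initial deposit = cushion − low point = $769.98 − (-$3,420.30) = $4,190.28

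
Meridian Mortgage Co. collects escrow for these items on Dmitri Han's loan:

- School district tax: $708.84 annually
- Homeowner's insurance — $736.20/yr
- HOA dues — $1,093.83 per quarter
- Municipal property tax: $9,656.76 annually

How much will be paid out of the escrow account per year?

$15,477.12

School district tax: $708.84
Homeowner's insurance: $736.20
HOA dues: $1,093.83 × 4 = $4,375.32
Municipal property tax: $9,656.76
Annual escrow total = $708.84 + $736.20 + $4,375.32 + $9,656.76 = $15,477.12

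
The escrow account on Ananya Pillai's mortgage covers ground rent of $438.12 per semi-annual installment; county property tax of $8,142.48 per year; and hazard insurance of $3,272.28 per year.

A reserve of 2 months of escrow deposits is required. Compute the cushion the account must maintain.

$2,048.50

Ground rent — $438.12 × 2 = $876.24/yr
County property tax — $8,142.48/yr
Hazard insurance — $3,272.28/yr
Annual escrow total = $876.24 + $8,142.48 + $3,272.28 = $12,291.00
Monthly = $12,291.00 / 12 = $1,024.25
Required cushion = 2 × $1,024.25 = $2,048.50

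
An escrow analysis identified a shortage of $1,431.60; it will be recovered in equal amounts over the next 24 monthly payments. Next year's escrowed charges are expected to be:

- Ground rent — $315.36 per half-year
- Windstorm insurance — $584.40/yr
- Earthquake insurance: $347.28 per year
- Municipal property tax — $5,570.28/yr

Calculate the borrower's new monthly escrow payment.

$654.04

Ground rent — $315.36 × 2 = $630.72 per year
Windstorm insurance — $584.40 per year
Earthquake insurance — $347.28 per year
Municipal property tax — $5,570.28 per year
Combined annual = $630.72 + $584.40 + $347.28 + $5,570.28 = $7,132.68
Base monthly escrow = $7,132.68 ÷ 12 = $594.39
Shortage spread = $1,431.60 / 24 = $59.65/mo
Adjusted monthly = $594.39 + $59.65 = $654.04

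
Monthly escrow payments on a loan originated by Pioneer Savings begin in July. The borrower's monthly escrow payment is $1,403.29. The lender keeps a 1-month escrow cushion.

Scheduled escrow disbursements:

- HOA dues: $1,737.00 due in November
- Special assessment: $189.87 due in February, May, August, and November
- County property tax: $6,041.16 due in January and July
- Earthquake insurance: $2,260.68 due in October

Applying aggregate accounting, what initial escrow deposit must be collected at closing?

Cushion = 1 × $1,403.29 = $1,403.29
Trial balance (start $0, +$1,403.29 each month, − disbursements):
  Jul: +$1,403.29 − $6,041.16 → -$4,637.87
  Aug: +$1,403.29 − $189.87 → -$3,424.45
  Sep: +$1,403.29 → -$2,021.16
  Oct: +$1,403.29 − $2,260.68 → -$2,878.55
  Nov: +$1,403.29 − $1,926.87 → -$3,402.13
  Dec: +$1,403.29 → -$1,998.84
  Jan: +$1,403.29 − $6,041.16 → -$6,636.71
  Feb: +$1,403.29 − $189.87 → -$5,423.29
  Mar: +$1,403.29 → -$4,020.00
  Apr: +$1,403.29 → -$2,616.71
  May: +$1,403.29 − $189.87 → -$1,403.29
  Jun: +$1,403.29 → $0.00
Lowest trial balance = -$6,636.71 (Jan)
Initial deposit = cushion − low point = $1,403.29 − (-$6,636.71) = $8,040.00

$8,040.00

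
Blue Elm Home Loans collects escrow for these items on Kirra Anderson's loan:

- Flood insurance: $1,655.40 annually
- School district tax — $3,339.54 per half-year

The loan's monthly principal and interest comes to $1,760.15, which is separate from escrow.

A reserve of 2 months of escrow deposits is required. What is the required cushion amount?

$1,389.08

Flood insurance = $1,655.40 annually
School district tax = $3,339.54 × 2 = $6,679.08 annually
Yearly total = $8,334.48
Per month = $8,334.48 / 12 = $694.54
Reserve = 2 × $694.54 = $1,389.08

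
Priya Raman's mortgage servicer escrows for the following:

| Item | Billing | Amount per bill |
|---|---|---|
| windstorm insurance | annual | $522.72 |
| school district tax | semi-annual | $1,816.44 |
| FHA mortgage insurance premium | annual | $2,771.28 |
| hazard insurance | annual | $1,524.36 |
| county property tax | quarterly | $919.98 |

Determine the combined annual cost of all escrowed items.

$12,131.16

Windstorm insurance = $522.72
School district tax = $1,816.44 × 2 = $3,632.88
FHA mortgage insurance premium = $2,771.28
Hazard insurance = $1,524.36
County property tax = $919.98 × 4 = $3,679.92
Combined annual = $522.72 + $3,632.88 + $2,771.28 + $1,524.36 + $3,679.92 = $12,131.16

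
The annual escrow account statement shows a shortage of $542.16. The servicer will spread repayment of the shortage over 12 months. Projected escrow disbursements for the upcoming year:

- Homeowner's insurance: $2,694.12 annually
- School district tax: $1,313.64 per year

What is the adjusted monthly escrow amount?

$379.16

Homeowner's insurance = $2,694.12/yr
School district tax = $1,313.64/yr
Total per year = $4,007.76
Monthly escrow = $4,007.76 ÷ 12 = $333.98
Shortage per month = $542.16 / 12 = $45.18
New monthly escrow = $333.98 + $45.18 = $379.16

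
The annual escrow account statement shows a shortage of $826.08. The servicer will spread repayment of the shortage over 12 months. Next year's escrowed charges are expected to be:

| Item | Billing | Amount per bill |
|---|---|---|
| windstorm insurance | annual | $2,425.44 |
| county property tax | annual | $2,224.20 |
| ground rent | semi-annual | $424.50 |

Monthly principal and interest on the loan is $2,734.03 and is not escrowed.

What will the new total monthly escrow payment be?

$527.06

Windstorm insurance — $2,425.44/yr
County property tax — $2,224.20/yr
Ground rent — $424.50 × 2 = $849.00/yr
Combined annual = $2,425.44 + $2,224.20 + $849.00 = $5,498.64
Per month = $5,498.64 ÷ 12 = $458.22
Monthly shortage recovery: $826.08 ÷ 12 = $68.84
Adjusted monthly = $458.22 + $68.84 = $527.06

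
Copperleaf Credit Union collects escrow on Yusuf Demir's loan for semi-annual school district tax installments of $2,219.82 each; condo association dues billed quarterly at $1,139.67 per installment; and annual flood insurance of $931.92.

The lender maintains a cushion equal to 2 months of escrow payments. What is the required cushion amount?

$1,655.04

School district tax = $2,219.82 × 2 = $4,439.64/yr
Condo association dues = $1,139.67 × 4 = $4,558.68/yr
Flood insurance = $931.92/yr
Yearly total = $4,439.64 + $4,558.68 + $931.92 = $9,930.24
Per month = $9,930.24 / 12 = $827.52
Required cushion = 2 × $827.52 = $1,655.04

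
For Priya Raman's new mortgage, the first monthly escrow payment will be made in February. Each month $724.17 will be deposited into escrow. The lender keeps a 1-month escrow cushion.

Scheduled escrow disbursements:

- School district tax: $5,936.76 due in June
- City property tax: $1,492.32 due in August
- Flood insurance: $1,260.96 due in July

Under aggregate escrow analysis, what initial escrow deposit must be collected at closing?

$4,345.02

Cushion = 1 × $724.17 = $724.17
Trial balance (start $0, +$724.17 each month, − disbursements):
  Feb: +$724.17 → $724.17
  Mar: +$724.17 → $1,448.34
  Apr: +$724.17 → $2,172.51
  May: +$724.17 → $2,896.68
  Jun: +$724.17 − $5,936.76 → -$2,315.91
  Jul: +$724.17 − $1,260.96 → -$2,852.70
  Aug: +$724.17 − $1,492.32 → -$3,620.85
  Sep: +$724.17 → -$2,896.68
  Oct: +$724.17 → -$2,172.51
  Nov: +$724.17 → -$1,448.34
  Dec: +$724.17 → -$724.17
  Jan: +$724.17 → $0.00
Lowest trial balance = -$3,620.85 (Aug)
Initial deposit = cushion − low point = $724.17 − (-$3,620.85) = $4,345.02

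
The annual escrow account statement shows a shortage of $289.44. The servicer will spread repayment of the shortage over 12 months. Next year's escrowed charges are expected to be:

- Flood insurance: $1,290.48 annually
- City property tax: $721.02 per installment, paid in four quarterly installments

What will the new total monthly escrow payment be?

Flood insurance = $1,290.48 per year
City property tax = $721.02 × 4 = $2,884.08 per year
Total per year = $1,290.48 + $2,884.08 = $4,174.56
Per month = $4,174.56 ÷ 12 = $347.88
Shortage spread = $289.44 / 12 = $24.12/mo
Adjusted monthly = $347.88 + $24.12 = $372.00

$372.00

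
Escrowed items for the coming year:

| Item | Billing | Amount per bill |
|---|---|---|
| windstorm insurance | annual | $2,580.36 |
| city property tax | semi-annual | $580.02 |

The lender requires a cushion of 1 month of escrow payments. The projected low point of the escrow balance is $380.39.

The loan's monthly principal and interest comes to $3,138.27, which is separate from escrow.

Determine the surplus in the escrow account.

$68.69

Windstorm insurance — $2,580.36
City property tax — $580.02 × 2 = $1,160.04
Yearly total = $3,740.40
Base monthly escrow = $3,740.40 / 12 = $311.70
Cushion = 1 × $311.70 = $311.70
Surplus = $380.39 − $311.70 = $68.69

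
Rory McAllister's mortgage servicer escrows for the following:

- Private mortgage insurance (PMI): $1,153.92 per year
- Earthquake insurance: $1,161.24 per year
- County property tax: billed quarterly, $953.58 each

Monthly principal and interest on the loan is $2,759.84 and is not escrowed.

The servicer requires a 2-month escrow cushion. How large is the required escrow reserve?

Private mortgage insurance (PMI): $1,153.92
Earthquake insurance: $1,161.24
County property tax: $953.58 × 4 = $3,814.32
Total annual escrow = $1,153.92 + $1,161.24 + $3,814.32 = $6,129.48
Monthly escrow = $6,129.48 / 12 = $510.79
Reserve = 2 × $510.79 = $1,021.58

$1,021.58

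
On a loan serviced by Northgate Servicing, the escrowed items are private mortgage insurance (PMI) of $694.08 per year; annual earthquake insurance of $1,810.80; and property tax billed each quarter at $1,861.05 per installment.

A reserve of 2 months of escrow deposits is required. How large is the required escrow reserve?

$1,658.18

Private mortgage insurance (PMI) — $694.08 annually
Earthquake insurance — $1,810.80 annually
Property tax — $1,861.05 × 4 = $7,444.20 annually
Total per year = $694.08 + $1,810.80 + $7,444.20 = $9,949.08
Monthly escrow = $9,949.08 ÷ 12 = $829.09
Cushion = 2 × $829.09 = $1,658.18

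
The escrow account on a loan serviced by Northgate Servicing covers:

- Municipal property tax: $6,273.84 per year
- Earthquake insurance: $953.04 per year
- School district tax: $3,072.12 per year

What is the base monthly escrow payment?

Municipal property tax = $6,273.84 annually
Earthquake insurance = $953.04 annually
School district tax = $3,072.12 annually
Annual escrow total = $6,273.84 + $953.04 + $3,072.12 = $10,299.00
Base monthly escrow = $10,299.00 / 12 = $858.25

$858.25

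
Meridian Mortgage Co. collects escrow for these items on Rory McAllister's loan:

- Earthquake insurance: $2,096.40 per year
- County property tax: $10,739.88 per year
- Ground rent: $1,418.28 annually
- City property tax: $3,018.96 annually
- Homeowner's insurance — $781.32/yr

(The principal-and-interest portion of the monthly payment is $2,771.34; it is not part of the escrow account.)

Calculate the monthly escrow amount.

Earthquake insurance: $2,096.40 per year
County property tax: $10,739.88 per year
Ground rent: $1,418.28 per year
City property tax: $3,018.96 per year
Homeowner's insurance: $781.32 per year
Yearly total = $2,096.40 + $10,739.88 + $1,418.28 + $3,018.96 + $781.32 = $18,054.84
Base monthly escrow = $18,054.84 ÷ 12 = $1,504.57

$1,504.57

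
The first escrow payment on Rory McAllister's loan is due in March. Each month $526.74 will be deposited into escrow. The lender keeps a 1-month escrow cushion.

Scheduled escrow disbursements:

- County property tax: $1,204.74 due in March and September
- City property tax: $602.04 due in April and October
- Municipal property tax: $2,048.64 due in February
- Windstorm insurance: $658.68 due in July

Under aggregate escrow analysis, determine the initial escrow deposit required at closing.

Cushion = 1 × $526.74 = $526.74
Trial balance (start $0, +$526.74 each month, − disbursements):
  Mar: +$526.74 − $1,204.74 → -$678.00
  Apr: +$526.74 − $602.04 → -$753.30
  May: +$526.74 → -$226.56
  Jun: +$526.74 → $300.18
  Jul: +$526.74 − $658.68 → $168.24
  Aug: +$526.74 → $694.98
  Sep: +$526.74 − $1,204.74 → $16.98
  Oct: +$526.74 − $602.04 → -$58.32
  Nov: +$526.74 → $468.42
  Dec: +$526.74 → $995.16
  Jan: +$526.74 → $1,521.90
  Feb: +$526.74 − $2,048.64 → $0.00
Lowest trial balance = -$753.30 (Apr)
Initial deposit = cushion − low point = $526.74 − (-$753.30) = $1,280.04

$1,280.04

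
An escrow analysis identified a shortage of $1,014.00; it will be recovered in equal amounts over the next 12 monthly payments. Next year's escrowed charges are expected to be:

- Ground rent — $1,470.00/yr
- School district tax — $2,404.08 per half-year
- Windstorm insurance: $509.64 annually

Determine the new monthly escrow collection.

Ground rent = $1,470.00 per year
School district tax = $2,404.08 × 2 = $4,808.16 per year
Windstorm insurance = $509.64 per year
Yearly total = $1,470.00 + $4,808.16 + $509.64 = $6,787.80
Monthly escrow = $6,787.80 / 12 = $565.65
Shortage spread = $1,014.00 / 12 = $84.50/mo
New monthly escrow = $565.65 + $84.50 = $650.15

$650.15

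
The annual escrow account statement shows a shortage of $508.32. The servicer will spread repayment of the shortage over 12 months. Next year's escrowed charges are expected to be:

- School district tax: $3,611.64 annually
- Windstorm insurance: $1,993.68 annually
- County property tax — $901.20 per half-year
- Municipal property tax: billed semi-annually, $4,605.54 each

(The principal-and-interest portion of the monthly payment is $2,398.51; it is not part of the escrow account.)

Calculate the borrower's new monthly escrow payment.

$1,427.26

School district tax = $3,611.64
Windstorm insurance = $1,993.68
County property tax = $901.20 × 2 = $1,802.40
Municipal property tax = $4,605.54 × 2 = $9,211.08
Total per year = $3,611.64 + $1,993.68 + $1,802.40 + $9,211.08 = $16,618.80
Base monthly escrow = $16,618.80 / 12 = $1,384.90
Shortage per month = $508.32 / 12 = $42.36
New monthly escrow = $1,384.90 + $42.36 = $1,427.26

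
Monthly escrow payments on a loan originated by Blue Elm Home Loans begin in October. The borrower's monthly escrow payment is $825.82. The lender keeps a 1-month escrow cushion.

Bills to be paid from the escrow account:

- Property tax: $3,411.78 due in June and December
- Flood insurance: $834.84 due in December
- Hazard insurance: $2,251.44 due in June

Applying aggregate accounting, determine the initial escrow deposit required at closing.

$3,303.28

Cushion = 1 × $825.82 = $825.82
Trial balance (start $0, +$825.82 each month, − disbursements):
  Oct: +$825.82 → $825.82
  Nov: +$825.82 → $1,651.64
  Dec: +$825.82 − $4,246.62 → -$1,769.16
  Jan: +$825.82 → -$943.34
  Feb: +$825.82 → -$117.52
  Mar: +$825.82 → $708.30
  Apr: +$825.82 → $1,534.12
  May: +$825.82 → $2,359.94
  Jun: +$825.82 − $5,663.22 → -$2,477.46
  Jul: +$825.82 → -$1,651.64
  Aug: +$825.82 → -$825.82
  Sep: +$825.82 → $0.00
Lowest trial balance = -$2,477.46 (Jun)
Initial deposit = cushion − low point = $825.82 − (-$2,477.46) = $3,303.28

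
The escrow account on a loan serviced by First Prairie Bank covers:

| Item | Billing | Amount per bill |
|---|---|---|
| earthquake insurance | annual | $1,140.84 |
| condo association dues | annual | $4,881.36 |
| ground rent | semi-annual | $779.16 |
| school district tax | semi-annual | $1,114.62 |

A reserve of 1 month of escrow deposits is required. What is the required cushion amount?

Earthquake insurance: $1,140.84/yr
Condo association dues: $4,881.36/yr
Ground rent: $779.16 × 2 = $1,558.32/yr
School district tax: $1,114.62 × 2 = $2,229.24/yr
Annual escrow total = $1,140.84 + $4,881.36 + $1,558.32 + $2,229.24 = $9,809.76
Monthly escrow = $9,809.76 / 12 = $817.48
Reserve = 1 × $817.48 = $817.48

$817.48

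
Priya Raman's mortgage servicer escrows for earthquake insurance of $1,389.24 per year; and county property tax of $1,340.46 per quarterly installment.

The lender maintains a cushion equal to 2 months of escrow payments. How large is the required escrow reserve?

$1,125.18

Earthquake insurance = $1,389.24 annually
County property tax = $1,340.46 × 4 = $5,361.84 annually
Total per year = $6,751.08
Base monthly escrow = $6,751.08 ÷ 12 = $562.59
Reserve = 2 × $562.59 = $1,125.18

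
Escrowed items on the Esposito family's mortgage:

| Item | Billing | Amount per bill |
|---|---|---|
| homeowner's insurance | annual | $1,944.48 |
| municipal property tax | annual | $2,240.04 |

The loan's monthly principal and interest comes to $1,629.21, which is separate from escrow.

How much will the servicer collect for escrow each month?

$348.71

Homeowner's insurance: $1,944.48 per year
Municipal property tax: $2,240.04 per year
Annual escrow total = $1,944.48 + $2,240.04 = $4,184.52
Monthly escrow = $4,184.52 ÷ 12 = $348.71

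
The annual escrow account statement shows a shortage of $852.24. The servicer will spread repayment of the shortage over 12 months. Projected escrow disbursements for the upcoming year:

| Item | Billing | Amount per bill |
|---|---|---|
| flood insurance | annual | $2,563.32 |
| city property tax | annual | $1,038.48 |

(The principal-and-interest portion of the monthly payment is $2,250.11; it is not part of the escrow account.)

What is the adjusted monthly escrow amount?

Flood insurance: $2,563.32 per year
City property tax: $1,038.48 per year
Total per year = $2,563.32 + $1,038.48 = $3,601.80
Monthly = $3,601.80 ÷ 12 = $300.15
Shortage spread = $852.24 ÷ 12 = $71.02/mo
New monthly escrow = $300.15 + $71.02 = $371.17

$371.17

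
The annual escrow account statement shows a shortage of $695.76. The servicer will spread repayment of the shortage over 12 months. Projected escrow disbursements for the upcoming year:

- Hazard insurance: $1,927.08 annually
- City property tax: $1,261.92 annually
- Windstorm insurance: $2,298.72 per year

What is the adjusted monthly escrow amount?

Hazard insurance = $1,927.08/yr
City property tax = $1,261.92/yr
Windstorm insurance = $2,298.72/yr
Combined annual = $1,927.08 + $1,261.92 + $2,298.72 = $5,487.72
Base monthly escrow = $5,487.72 ÷ 12 = $457.31
Monthly shortage recovery: $695.76 / 12 = $57.98
New monthly escrow = $457.31 + $57.98 = $515.29

$515.29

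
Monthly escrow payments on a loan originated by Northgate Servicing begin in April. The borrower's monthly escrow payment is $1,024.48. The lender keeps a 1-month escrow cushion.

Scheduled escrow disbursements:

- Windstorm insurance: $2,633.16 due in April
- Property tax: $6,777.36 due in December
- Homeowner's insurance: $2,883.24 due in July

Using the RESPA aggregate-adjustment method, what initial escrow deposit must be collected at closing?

Cushion = 1 × $1,024.48 = $1,024.48
Trial balance (start $0, +$1,024.48 each month, − disbursements):
  Apr: +$1,024.48 − $2,633.16 → -$1,608.68
  May: +$1,024.48 → -$584.20
  Jun: +$1,024.48 → $440.28
  Jul: +$1,024.48 − $2,883.24 → -$1,418.48
  Aug: +$1,024.48 → -$394.00
  Sep: +$1,024.48 → $630.48
  Oct: +$1,024.48 → $1,654.96
  Nov: +$1,024.48 → $2,679.44
  Dec: +$1,024.48 − $6,777.36 → -$3,073.44
  Jan: +$1,024.48 → -$2,048.96
  Feb: +$1,024.48 → -$1,024.48
  Mar: +$1,024.48 → $0.00
Lowest trial balance = -$3,073.44 (Dec)
Initial deposit = cushion − low point = $1,024.48 − (-$3,073.44) = $4,097.92

$4,097.92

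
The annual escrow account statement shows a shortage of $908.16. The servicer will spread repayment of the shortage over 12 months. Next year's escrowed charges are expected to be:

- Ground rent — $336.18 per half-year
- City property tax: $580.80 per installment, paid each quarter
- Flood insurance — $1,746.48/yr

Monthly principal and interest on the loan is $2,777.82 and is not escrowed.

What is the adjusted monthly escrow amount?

Ground rent: $336.18 × 2 = $672.36
City property tax: $580.80 × 4 = $2,323.20
Flood insurance: $1,746.48
Annual escrow total = $672.36 + $2,323.20 + $1,746.48 = $4,742.04
Monthly escrow = $4,742.04 ÷ 12 = $395.17
Monthly shortage recovery: $908.16 ÷ 12 = $75.68
New monthly escrow = $395.17 + $75.68 = $470.85

$470.85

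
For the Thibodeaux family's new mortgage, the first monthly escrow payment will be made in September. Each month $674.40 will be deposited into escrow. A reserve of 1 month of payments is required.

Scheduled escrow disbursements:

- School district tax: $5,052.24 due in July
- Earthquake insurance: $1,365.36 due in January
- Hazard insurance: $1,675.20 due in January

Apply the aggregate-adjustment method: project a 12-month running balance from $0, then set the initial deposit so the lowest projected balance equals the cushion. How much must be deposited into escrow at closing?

Cushion = 1 × $674.40 = $674.40
Trial balance (start $0, +$674.40 each month, − disbursements):
  Sep: +$674.40 → $674.40
  Oct: +$674.40 → $1,348.80
  Nov: +$674.40 → $2,023.20
  Dec: +$674.40 → $2,697.60
  Jan: +$674.40 − $3,040.56 → $331.44
  Feb: +$674.40 → $1,005.84
  Mar: +$674.40 → $1,680.24
  Apr: +$674.40 → $2,354.64
  May: +$674.40 → $3,029.04
  Jun: +$674.40 → $3,703.44
  Jul: +$674.40 − $5,052.24 → -$674.40
  Aug: +$674.40 → $0.00
Lowest trial balance = -$674.40 (Jul)
Initial deposit = cushion − low point = $674.40 − (-$674.40) = $1,348.80

$1,348.80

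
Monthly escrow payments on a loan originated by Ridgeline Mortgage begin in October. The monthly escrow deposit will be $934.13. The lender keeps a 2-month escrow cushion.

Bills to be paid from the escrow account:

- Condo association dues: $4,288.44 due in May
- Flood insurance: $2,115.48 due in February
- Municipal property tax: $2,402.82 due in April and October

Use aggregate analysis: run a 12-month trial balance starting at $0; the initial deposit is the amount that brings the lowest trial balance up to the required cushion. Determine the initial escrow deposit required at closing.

Cushion = 2 × $934.13 = $1,868.26
Trial balance (start $0, +$934.13 each month, − disbursements):
  Oct: +$934.13 − $2,402.82 → -$1,468.69
  Nov: +$934.13 → -$534.56
  Dec: +$934.13 → $399.57
  Jan: +$934.13 → $1,333.70
  Feb: +$934.13 − $2,115.48 → $152.35
  Mar: +$934.13 → $1,086.48
  Apr: +$934.13 − $2,402.82 → -$382.21
  May: +$934.13 − $4,288.44 → -$3,736.52
  Jun: +$934.13 → -$2,802.39
  Jul: +$934.13 → -$1,868.26
  Aug: +$934.13 → -$934.13
  Sep: +$934.13 → $0.00
Lowest trial balance = -$3,736.52 (May)
Initial deposit = cushion − low point = $1,868.26 − (-$3,736.52) = $5,604.78

$5,604.78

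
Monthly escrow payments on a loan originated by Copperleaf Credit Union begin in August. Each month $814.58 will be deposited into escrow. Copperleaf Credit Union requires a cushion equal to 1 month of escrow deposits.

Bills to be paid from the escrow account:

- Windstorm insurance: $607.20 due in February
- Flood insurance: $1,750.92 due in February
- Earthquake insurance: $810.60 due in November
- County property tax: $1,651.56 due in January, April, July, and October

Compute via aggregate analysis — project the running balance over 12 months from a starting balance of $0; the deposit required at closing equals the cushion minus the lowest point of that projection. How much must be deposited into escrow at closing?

$1,606.76

Cushion = 1 × $814.58 = $814.58
Trial balance (start $0, +$814.58 each month, − disbursements):
  Aug: +$814.58 → $814.58
  Sep: +$814.58 → $1,629.16
  Oct: +$814.58 − $1,651.56 → $792.18
  Nov: +$814.58 − $810.60 → $796.16
  Dec: +$814.58 → $1,610.74
  Jan: +$814.58 − $1,651.56 → $773.76
  Feb: +$814.58 − $2,358.12 → -$769.78
  Mar: +$814.58 → $44.80
  Apr: +$814.58 − $1,651.56 → -$792.18
  May: +$814.58 → $22.40
  Jun: +$814.58 → $836.98
  Jul: +$814.58 − $1,651.56 → $0.00
Lowest trial balance = -$792.18 (Apr)
Initial deposit = cushion − low point = $814.58 − (-$792.18) = $1,606.76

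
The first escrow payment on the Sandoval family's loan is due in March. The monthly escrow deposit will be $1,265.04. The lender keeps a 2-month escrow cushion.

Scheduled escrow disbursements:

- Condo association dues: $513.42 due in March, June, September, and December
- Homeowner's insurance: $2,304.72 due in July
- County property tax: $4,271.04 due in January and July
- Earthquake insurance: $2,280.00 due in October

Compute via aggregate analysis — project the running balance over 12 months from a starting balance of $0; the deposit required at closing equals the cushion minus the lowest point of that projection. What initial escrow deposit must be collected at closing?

Cushion = 2 × $1,265.04 = $2,530.08
Trial balance (start $0, +$1,265.04 each month, − disbursements):
  Mar: +$1,265.04 − $513.42 → $751.62
  Apr: +$1,265.04 → $2,016.66
  May: +$1,265.04 → $3,281.70
  Jun: +$1,265.04 − $513.42 → $4,033.32
  Jul: +$1,265.04 − $6,575.76 → -$1,277.40
  Aug: +$1,265.04 → -$12.36
  Sep: +$1,265.04 − $513.42 → $739.26
  Oct: +$1,265.04 − $2,280.00 → -$275.70
  Nov: +$1,265.04 → $989.34
  Dec: +$1,265.04 − $513.42 → $1,740.96
  Jan: +$1,265.04 − $4,271.04 → -$1,265.04
  Feb: +$1,265.04 → $0.00
Lowest trial balance = -$1,277.40 (Jul)
Initial deposit = cushion − low point = $2,530.08 − (-$1,277.40) = $3,807.48

$3,807.48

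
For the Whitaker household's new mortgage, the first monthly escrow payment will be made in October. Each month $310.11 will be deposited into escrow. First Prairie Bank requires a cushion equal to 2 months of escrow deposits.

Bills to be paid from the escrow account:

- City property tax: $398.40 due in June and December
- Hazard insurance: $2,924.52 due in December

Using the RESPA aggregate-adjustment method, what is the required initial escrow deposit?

$3,012.81

Cushion = 2 × $310.11 = $620.22
Trial balance (start $0, +$310.11 each month, − disbursements):
  Oct: +$310.11 → $310.11
  Nov: +$310.11 → $620.22
  Dec: +$310.11 − $3,322.92 → -$2,392.59
  Jan: +$310.11 → -$2,082.48
  Feb: +$310.11 → -$1,772.37
  Mar: +$310.11 → -$1,462.26
  Apr: +$310.11 → -$1,152.15
  May: +$310.11 → -$842.04
  Jun: +$310.11 − $398.40 → -$930.33
  Jul: +$310.11 → -$620.22
  Aug: +$310.11 → -$310.11
  Sep: +$310.11 → $0.00
Lowest trial balance = -$2,392.59 (Dec)
Initial deposit = cushion − low point = $620.22 − (-$2,392.59) = $3,012.81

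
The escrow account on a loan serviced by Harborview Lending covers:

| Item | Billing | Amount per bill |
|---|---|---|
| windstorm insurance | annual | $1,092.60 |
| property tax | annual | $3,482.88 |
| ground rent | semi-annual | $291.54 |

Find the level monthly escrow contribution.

$429.88

Windstorm insurance: $1,092.60
Property tax: $3,482.88
Ground rent: $291.54 × 2 = $583.08
Yearly total = $5,158.56
Monthly escrow = $5,158.56 ÷ 12 = $429.88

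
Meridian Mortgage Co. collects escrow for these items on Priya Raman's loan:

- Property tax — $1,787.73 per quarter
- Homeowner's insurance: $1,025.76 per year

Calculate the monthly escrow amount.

$681.39

Property tax — $1,787.73 × 4 = $7,150.92 annually
Homeowner's insurance — $1,025.76 annually
Combined annual = $7,150.92 + $1,025.76 = $8,176.68
Monthly = $8,176.68 / 12 = $681.39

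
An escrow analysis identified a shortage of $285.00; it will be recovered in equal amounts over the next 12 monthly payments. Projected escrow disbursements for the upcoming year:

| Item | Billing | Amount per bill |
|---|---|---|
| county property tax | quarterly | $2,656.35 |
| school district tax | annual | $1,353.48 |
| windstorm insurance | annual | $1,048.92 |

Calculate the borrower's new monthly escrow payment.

$1,109.40

County property tax = $2,656.35 × 4 = $10,625.40
School district tax = $1,353.48
Windstorm insurance = $1,048.92
Yearly total = $10,625.40 + $1,353.48 + $1,048.92 = $13,027.80
Base monthly escrow = $13,027.80 / 12 = $1,085.65
Monthly shortage recovery: $285.00 / 12 = $23.75
Adjusted monthly = $1,085.65 + $23.75 = $1,109.40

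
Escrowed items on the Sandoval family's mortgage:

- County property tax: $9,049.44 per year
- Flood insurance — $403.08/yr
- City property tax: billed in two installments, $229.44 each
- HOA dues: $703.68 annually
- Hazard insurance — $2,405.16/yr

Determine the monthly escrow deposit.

County property tax — $9,049.44
Flood insurance — $403.08
City property tax — $229.44 × 2 = $458.88
HOA dues — $703.68
Hazard insurance — $2,405.16
Yearly total = $9,049.44 + $403.08 + $458.88 + $703.68 + $2,405.16 = $13,020.24
Monthly escrow = $13,020.24 / 12 = $1,085.02

$1,085.02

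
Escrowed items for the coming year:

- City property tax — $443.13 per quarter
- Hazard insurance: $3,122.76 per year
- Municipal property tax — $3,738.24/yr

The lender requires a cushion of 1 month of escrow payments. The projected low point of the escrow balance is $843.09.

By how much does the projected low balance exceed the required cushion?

City property tax — $443.13 × 4 = $1,772.52 per year
Hazard insurance — $3,122.76 per year
Municipal property tax — $3,738.24 per year
Total annual escrow = $1,772.52 + $3,122.76 + $3,738.24 = $8,633.52
Base monthly escrow = $8,633.52 / 12 = $719.46
Required reserve = 1 × $719.46 = $719.46
Excess over cushion: $843.09 − $719.46 = $123.63

$123.63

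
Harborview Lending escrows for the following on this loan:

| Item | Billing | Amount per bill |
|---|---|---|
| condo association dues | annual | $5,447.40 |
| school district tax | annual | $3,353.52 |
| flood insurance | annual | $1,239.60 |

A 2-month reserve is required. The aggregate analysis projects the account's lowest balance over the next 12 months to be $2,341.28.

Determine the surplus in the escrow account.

Condo association dues — $5,447.40 annually
School district tax — $3,353.52 annually
Flood insurance — $1,239.60 annually
Total per year = $5,447.40 + $3,353.52 + $1,239.60 = $10,040.52
Monthly = $10,040.52 / 12 = $836.71
Required reserve = 2 × $836.71 = $1,673.42
Surplus = $2,341.28 − $1,673.42 = $667.86

$667.86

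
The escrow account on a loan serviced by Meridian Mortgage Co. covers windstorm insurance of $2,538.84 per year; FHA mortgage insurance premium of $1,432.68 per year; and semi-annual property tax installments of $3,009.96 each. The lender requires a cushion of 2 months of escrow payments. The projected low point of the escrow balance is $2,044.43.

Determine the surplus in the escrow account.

$379.19

Windstorm insurance — $2,538.84 per year
FHA mortgage insurance premium — $1,432.68 per year
Property tax — $3,009.96 × 2 = $6,019.92 per year
Total annual escrow = $2,538.84 + $1,432.68 + $6,019.92 = $9,991.44
Base monthly escrow = $9,991.44 ÷ 12 = $832.62
Required reserve = 2 × $832.62 = $1,665.24
Surplus = $2,044.43 − $1,665.24 = $379.19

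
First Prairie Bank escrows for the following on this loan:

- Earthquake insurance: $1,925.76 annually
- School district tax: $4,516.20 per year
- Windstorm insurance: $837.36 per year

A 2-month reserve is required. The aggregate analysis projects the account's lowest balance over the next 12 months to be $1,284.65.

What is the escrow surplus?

Earthquake insurance = $1,925.76/yr
School district tax = $4,516.20/yr
Windstorm insurance = $837.36/yr
Total per year = $7,279.32
Monthly = $7,279.32 / 12 = $606.61
Cushion = 2 × $606.61 = $1,213.22
Excess over cushion: $1,284.65 − $1,213.22 = $71.43

$71.43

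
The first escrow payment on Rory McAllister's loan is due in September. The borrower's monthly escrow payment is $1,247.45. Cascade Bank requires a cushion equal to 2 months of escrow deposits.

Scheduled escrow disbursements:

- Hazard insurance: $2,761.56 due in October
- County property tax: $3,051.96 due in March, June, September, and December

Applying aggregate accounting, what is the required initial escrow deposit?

Cushion = 2 × $1,247.45 = $2,494.90
Trial balance (start $0, +$1,247.45 each month, − disbursements):
  Sep: +$1,247.45 − $3,051.96 → -$1,804.51
  Oct: +$1,247.45 − $2,761.56 → -$3,318.62
  Nov: +$1,247.45 → -$2,071.17
  Dec: +$1,247.45 − $3,051.96 → -$3,875.68
  Jan: +$1,247.45 → -$2,628.23
  Feb: +$1,247.45 → -$1,380.78
  Mar: +$1,247.45 − $3,051.96 → -$3,185.29
  Apr: +$1,247.45 → -$1,937.84
  May: +$1,247.45 → -$690.39
  Jun: +$1,247.45 − $3,051.96 → -$2,494.90
  Jul: +$1,247.45 → -$1,247.45
  Aug: +$1,247.45 → $0.00
Lowest trial balance = -$3,875.68 (Dec)
Initial deposit = cushion − low point = $2,494.90 − (-$3,875.68) = $6,370.58

$6,370.58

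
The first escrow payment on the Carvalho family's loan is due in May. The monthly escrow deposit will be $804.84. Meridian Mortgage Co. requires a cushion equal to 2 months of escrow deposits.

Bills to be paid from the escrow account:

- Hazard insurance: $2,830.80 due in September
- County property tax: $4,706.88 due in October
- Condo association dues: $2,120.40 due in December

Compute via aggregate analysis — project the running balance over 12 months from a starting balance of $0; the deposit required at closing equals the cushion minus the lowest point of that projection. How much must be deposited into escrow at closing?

Cushion = 2 × $804.84 = $1,609.68
Trial balance (start $0, +$804.84 each month, − disbursements):
  May: +$804.84 → $804.84
  Jun: +$804.84 → $1,609.68
  Jul: +$804.84 → $2,414.52
  Aug: +$804.84 → $3,219.36
  Sep: +$804.84 − $2,830.80 → $1,193.40
  Oct: +$804.84 − $4,706.88 → -$2,708.64
  Nov: +$804.84 → -$1,903.80
  Dec: +$804.84 − $2,120.40 → -$3,219.36
  Jan: +$804.84 → -$2,414.52
  Feb: +$804.84 → -$1,609.68
  Mar: +$804.84 → -$804.84
  Apr: +$804.84 → $0.00
Lowest trial balance = -$3,219.36 (Dec)
Initial deposit = cushion − low point = $1,609.68 − (-$3,219.36) = $4,829.04

$4,829.04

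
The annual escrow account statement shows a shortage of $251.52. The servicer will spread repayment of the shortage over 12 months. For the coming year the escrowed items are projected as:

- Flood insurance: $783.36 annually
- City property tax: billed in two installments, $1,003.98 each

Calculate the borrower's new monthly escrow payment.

Flood insurance = $783.36/yr
City property tax = $1,003.98 × 2 = $2,007.96/yr
Total per year = $783.36 + $2,007.96 = $2,791.32
Monthly = $2,791.32 / 12 = $232.61
Monthly shortage recovery: $251.52 / 12 = $20.96
Adjusted monthly = $232.61 + $20.96 = $253.57

$253.57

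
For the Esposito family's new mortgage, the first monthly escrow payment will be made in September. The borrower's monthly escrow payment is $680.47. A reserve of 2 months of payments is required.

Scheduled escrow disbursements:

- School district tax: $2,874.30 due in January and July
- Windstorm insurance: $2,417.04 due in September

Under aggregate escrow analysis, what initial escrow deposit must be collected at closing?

Cushion = 2 × $680.47 = $1,360.94
Trial balance (start $0, +$680.47 each month, − disbursements):
  Sep: +$680.47 − $2,417.04 → -$1,736.57
  Oct: +$680.47 → -$1,056.10
  Nov: +$680.47 → -$375.63
  Dec: +$680.47 → $304.84
  Jan: +$680.47 − $2,874.30 → -$1,888.99
  Feb: +$680.47 → -$1,208.52
  Mar: +$680.47 → -$528.05
  Apr: +$680.47 → $152.42
  May: +$680.47 → $832.89
  Jun: +$680.47 → $1,513.36
  Jul: +$680.47 − $2,874.30 → -$680.47
  Aug: +$680.47 → $0.00
Lowest trial balance = -$1,888.99 (Jan)
Initial deposit = cushion − low point = $1,360.94 − (-$1,888.99) = $3,249.93

$3,249.93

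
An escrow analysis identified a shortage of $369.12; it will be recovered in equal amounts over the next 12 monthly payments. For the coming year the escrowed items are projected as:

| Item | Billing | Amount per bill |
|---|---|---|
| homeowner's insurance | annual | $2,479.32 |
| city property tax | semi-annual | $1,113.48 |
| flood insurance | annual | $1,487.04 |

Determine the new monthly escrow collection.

Homeowner's insurance — $2,479.32 annually
City property tax — $1,113.48 × 2 = $2,226.96 annually
Flood insurance — $1,487.04 annually
Total annual escrow = $6,193.32
Monthly escrow = $6,193.32 ÷ 12 = $516.11
Monthly shortage recovery: $369.12 / 12 = $30.76
New monthly escrow = $516.11 + $30.76 = $546.87

$546.87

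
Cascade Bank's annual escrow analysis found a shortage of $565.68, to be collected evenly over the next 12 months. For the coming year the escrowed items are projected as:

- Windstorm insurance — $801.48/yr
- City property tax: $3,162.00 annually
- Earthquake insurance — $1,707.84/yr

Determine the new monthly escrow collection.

Windstorm insurance — $801.48/yr
City property tax — $3,162.00/yr
Earthquake insurance — $1,707.84/yr
Yearly total = $801.48 + $3,162.00 + $1,707.84 = $5,671.32
Monthly escrow = $5,671.32 / 12 = $472.61
Shortage spread = $565.68 / 12 = $47.14/mo
New monthly escrow = $472.61 + $47.14 = $519.75

$519.75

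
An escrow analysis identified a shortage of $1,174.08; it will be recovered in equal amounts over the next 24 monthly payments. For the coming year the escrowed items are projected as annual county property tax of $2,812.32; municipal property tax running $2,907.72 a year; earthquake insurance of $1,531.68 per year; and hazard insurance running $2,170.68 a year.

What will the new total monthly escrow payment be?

$834.12

County property tax: $2,812.32/yr
Municipal property tax: $2,907.72/yr
Earthquake insurance: $1,531.68/yr
Hazard insurance: $2,170.68/yr
Annual escrow total = $2,812.32 + $2,907.72 + $1,531.68 + $2,170.68 = $9,422.40
Monthly = $9,422.40 ÷ 12 = $785.20
Monthly shortage recovery: $1,174.08 / 24 = $48.92
Adjusted monthly = $785.20 + $48.92 = $834.12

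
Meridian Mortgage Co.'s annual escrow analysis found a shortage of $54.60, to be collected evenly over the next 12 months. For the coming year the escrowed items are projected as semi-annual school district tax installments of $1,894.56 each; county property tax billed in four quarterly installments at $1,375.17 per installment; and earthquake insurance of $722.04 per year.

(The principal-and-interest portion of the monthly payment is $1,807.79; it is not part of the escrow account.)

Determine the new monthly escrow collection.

School district tax = $1,894.56 × 2 = $3,789.12 annually
County property tax = $1,375.17 × 4 = $5,500.68 annually
Earthquake insurance = $722.04 annually
Combined annual = $10,011.84
Monthly = $10,011.84 ÷ 12 = $834.32
Shortage per month = $54.60 / 12 = $4.55
Adjusted monthly = $834.32 + $4.55 = $838.87

$838.87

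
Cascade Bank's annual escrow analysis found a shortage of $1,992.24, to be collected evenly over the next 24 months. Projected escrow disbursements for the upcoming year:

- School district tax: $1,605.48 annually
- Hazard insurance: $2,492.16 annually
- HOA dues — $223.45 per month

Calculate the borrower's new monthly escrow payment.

School district tax: $1,605.48/yr
Hazard insurance: $2,492.16/yr
HOA dues: $223.45 × 12 = $2,681.40/yr
Total per year = $1,605.48 + $2,492.16 + $2,681.40 = $6,779.04
Base monthly escrow = $6,779.04 ÷ 12 = $564.92
Shortage per month = $1,992.24 ÷ 24 = $83.01
Adjusted monthly = $564.92 + $83.01 = $647.93

$647.93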